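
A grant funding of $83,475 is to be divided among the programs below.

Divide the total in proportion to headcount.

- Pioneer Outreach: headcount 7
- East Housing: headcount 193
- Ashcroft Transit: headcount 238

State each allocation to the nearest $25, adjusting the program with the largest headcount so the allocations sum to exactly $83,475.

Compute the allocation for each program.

Pioneer Outreach: $1,325 | East Housing: $36,775 | Ashcroft Transit: $45,375

Total headcount = 438.
Unrounded shares: Pioneer Outreach 7/438 × $83,475 = 1,334.08; East Housing 193/438 × $83,475 = 36,782.36; Ashcroft Transit 238/438 × $83,475 = 45,358.56.
Rounded to nearest $25: Pioneer Outreach $1,325; East Housing $36,775; Ashcroft Transit $45,350. Sum = $83,450.
Difference $83,475 − $83,450 = +$25 applied to largest headcount (Ashcroft Transit): Ashcroft Transit becomes $45,375.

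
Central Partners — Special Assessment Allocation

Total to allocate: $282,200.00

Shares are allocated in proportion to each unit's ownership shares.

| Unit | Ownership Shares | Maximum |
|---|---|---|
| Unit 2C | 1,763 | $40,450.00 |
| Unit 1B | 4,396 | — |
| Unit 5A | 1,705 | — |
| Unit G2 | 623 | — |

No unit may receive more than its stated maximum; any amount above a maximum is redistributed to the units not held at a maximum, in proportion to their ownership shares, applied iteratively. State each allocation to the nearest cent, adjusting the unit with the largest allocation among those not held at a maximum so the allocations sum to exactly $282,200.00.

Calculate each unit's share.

Combined ownership shares = 8,487.
Unconstrained shares: Unit 2C 58,621.2560; Unit 1B 146,170.7553; Unit 5A 56,692.7065; Unit G2 20,715.2822.
Cap binds for Unit 2C ($40,450.00); balance $241,750.00 reallocated over remaining ownership shares 6,724.
Redistributed shares: Unit 1B 158,050.7139 → $158,050.71; Unit 5A 61,300.3792 → $61,300.38; Unit G2 22,398.9069 → $22,398.91.

Unit 2C: $40,450.00; Unit 1B: $158,050.71; Unit 5A: $61,300.38; Unit G2: $22,398.91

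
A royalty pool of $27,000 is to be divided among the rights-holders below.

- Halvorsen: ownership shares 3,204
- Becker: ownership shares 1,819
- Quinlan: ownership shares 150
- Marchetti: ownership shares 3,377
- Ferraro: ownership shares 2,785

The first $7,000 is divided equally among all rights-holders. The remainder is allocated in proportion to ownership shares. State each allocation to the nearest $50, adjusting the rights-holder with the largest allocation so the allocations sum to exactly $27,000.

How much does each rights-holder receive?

$7,000 shared equally gives $1,400 per rights-holder.
Remainder $20,000 by ownership shares (total 11,335): Halvorsen 5,653.29 → $5,650; Becker 3,209.53 → $3,200; Quinlan 264.67 → $250; Marchetti 5,958.54 → $5,950; Ferraro 4,913.98 → $4,900.
Rounding difference +$50 on remainder applied to Marchetti.
Totals: Halvorsen $1,400 + $5,650 = $7,050; Becker $1,400 + $3,200 = $4,600; Quinlan $1,400 + $250 = $1,650; Marchetti $1,400 + $6,000 = $7,400; Ferraro $1,400 + $4,900 = $6,300.

Halvorsen: $7,050; Becker: $4,600; Quinlan: $1,650; Marchetti: $7,400; Ferraro: $6,300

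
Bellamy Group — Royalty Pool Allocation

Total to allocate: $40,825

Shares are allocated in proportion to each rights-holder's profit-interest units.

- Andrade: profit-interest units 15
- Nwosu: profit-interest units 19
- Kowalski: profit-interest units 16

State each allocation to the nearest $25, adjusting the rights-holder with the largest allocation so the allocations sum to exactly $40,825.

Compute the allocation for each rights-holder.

Combined profit-interest units = 50.
Proportional shares: Andrade 15/50 × $40,825 = 12,247.50; Nwosu 19/50 × $40,825 = 15,513.50; Kowalski 16/50 × $40,825 = 13,064.00.
Rounded to nearest $25: Andrade $12,250; Nwosu $15,525; Kowalski $13,075. Sum = $40,850.
Difference $40,825 − $40,850 = −$25 applied to largest allocation (Nwosu): Nwosu becomes $15,500.

Andrade: $12,250 | Nwosu: $15,500 | Kowalski: $13,075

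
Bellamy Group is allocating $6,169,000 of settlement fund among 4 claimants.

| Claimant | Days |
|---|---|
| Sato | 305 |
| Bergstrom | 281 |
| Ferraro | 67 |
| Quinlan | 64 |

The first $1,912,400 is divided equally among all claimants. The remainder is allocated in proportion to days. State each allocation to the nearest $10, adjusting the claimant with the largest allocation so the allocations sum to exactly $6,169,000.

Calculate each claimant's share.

Equal tier: $1,912,400 ÷ 4 = $478,100 apiece.
Remainder $4,256,600 by days (total 717): Sato 1,810,687.59 → $1,810,690; Bergstrom 1,668,207.25 → $1,668,210; Ferraro 397,757.60 → $397,760; Quinlan 379,947.56 → $379,950.
Rounding difference −$10 on remainder applied to Sato.
Totals: Sato $478,100 + $1,810,680 = $2,288,780; Bergstrom $478,100 + $1,668,210 = $2,146,310; Ferraro $478,100 + $397,760 = $875,860; Quinlan $478,100 + $379,950 = $858,050.

Sato: $2,288,780; Bergstrom: $2,146,310; Ferraro: $875,860; Quinlan: $858,050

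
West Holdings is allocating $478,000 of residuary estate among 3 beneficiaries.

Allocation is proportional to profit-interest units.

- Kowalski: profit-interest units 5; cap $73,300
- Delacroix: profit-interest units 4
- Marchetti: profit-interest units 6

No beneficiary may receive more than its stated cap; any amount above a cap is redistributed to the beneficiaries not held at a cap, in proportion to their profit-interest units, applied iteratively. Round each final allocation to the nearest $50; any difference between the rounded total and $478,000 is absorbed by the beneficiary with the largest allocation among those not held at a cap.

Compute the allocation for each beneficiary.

Total profit-interest units = 15.
Proportional shares (ignoring caps): Kowalski 159,333.33; Delacroix 127,466.67; Marchetti 191,200.00.
Capped: Kowalski ($73,300); residual $404,700 reallocated over remaining profit-interest units 10.
Redistributed shares: Delacroix 161,880.00 → $161,900; Marchetti 242,820.00 → $242,800.

Kowalski: $73,300; Delacroix: $161,900; Marchetti: $242,800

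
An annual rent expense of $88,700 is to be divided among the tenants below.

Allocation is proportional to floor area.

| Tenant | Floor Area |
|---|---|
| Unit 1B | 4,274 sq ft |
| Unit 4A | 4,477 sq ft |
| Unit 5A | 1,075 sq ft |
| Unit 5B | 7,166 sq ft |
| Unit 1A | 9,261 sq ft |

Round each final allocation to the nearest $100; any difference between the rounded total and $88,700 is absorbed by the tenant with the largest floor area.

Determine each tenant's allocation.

Unit 1B: $14,400 | Unit 4A: $15,100 | Unit 5A: $3,600 | Unit 5B: $24,200 | Unit 1A: $31,400

Sum of floor area: 26,253.
Raw shares: Unit 1B 4,274/26,253 × $88,700 = 14,440.40; Unit 4A 4,477/26,253 × $88,700 = 15,126.27; Unit 5A 1,075/26,253 × $88,700 = 3,632.06; Unit 5B 7,166/26,253 × $88,700 = 24,211.49; Unit 1A 9,261/26,253 × $88,700 = 31,289.78.
Rounded to nearest $100: Unit 1B $14,400; Unit 4A $15,100; Unit 5A $3,600; Unit 5B $24,200; Unit 1A $31,300. Sum = $88,600.
Difference $88,700 − $88,600 = +$100 applied to largest floor area (Unit 1A): Unit 1A becomes $31,400.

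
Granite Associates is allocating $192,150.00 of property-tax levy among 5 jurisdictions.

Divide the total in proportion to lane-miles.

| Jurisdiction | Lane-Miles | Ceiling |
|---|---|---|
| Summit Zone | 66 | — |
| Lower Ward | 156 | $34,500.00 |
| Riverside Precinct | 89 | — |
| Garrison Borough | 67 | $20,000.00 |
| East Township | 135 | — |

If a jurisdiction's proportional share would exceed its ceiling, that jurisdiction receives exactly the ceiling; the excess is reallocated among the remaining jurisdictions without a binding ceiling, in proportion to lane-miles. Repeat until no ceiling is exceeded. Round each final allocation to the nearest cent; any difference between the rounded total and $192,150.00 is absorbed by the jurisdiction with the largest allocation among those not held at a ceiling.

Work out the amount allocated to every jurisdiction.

Lane-miles total: 513.
Pro-rata shares before constraints: Summit Zone 24,721.0526; Lower Ward 58,431.5789; Riverside Precinct 33,335.9649; Garrison Borough 25,095.6140; East Township 50,565.7895.
Held at cap: Lower Ward ($34,500.00), Garrison Borough ($20,000.00); remaining pool $137,650.00 reallocated over remaining lane-miles 290.
Shares after redistribution: Summit Zone 31,327.2414 → $31,327.24; Riverside Precinct 42,244.3103 → $42,244.31; East Township 64,078.4483 → $64,078.45.

Summit Zone: $31,327.24 · Lower Ward: $34,500.00 · Riverside Precinct: $42,244.31 · Garrison Borough: $20,000.00 · East Township: $64,078.45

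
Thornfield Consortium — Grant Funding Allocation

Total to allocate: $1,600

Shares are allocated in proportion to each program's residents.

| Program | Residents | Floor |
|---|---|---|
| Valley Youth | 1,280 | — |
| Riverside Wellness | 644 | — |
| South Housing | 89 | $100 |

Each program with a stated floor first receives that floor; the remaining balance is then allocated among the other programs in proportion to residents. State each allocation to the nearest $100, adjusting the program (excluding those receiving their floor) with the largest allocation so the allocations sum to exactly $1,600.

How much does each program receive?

Valley Youth: $1,000; Riverside Wellness: $500; South Housing: $100

Minimums first: South Housing $100. Balance $1,500.
Balance split over remaining residents 1,924: Valley Youth 997.92 → $1,000; Riverside Wellness 502.08 → $500.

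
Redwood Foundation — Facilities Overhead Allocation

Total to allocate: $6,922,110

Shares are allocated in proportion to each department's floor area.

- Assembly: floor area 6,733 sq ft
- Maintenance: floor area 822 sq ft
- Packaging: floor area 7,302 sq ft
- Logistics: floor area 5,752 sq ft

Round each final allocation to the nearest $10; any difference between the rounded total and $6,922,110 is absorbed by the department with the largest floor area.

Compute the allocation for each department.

Assembly: $2,261,470; Maintenance: $276,090; Packaging: $2,452,580; Logistics: $1,931,970

Floor area total: 6,733 + 822 + 7,302 + 5,752 = 20,609.
Proportional shares: Assembly 2,261,466.67; Maintenance 276,091.73; Packaging 2,452,581.26; Logistics 1,931,970.34.
Rounded to nearest $10: Assembly $2,261,470; Maintenance $276,090; Packaging $2,452,580; Logistics $1,931,970. Sum = $6,922,110.
Rounded total matches; no reconciliation needed.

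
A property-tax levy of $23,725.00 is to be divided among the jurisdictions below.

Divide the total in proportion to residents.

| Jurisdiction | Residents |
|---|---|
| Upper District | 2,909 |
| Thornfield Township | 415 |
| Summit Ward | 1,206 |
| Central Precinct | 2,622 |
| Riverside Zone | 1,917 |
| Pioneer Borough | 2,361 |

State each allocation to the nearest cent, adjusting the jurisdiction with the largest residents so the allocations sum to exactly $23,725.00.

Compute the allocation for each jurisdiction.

Upper District: $6,038.14 | Thornfield Township: $861.41 | Summit Ward: $2,503.27 | Central Precinct: $5,442.43 | Riverside Zone: $3,979.07 | Pioneer Borough: $4,900.68

Residents total: 2,909 + 415 + 1,206 + 2,622 + 1,917 + 2,361 = 11,430.
Raw shares: Upper District 6,038.1474; Thornfield Township 861.4064; Summit Ward 2,503.2677; Central Precinct 5,442.4278; Riverside Zone 3,979.0748; Pioneer Borough 4,900.6759.
After rounding (cent): Upper District $6,038.15; Thornfield Township $861.41; Summit Ward $2,503.27; Central Precinct $5,442.43; Riverside Zone $3,979.07; Pioneer Borough $4,900.68. Sum = $23,725.01.
Difference $23,725.00 − $23,725.01 = −$0.01 applied to largest residents (Upper District): Upper District becomes $6,038.14.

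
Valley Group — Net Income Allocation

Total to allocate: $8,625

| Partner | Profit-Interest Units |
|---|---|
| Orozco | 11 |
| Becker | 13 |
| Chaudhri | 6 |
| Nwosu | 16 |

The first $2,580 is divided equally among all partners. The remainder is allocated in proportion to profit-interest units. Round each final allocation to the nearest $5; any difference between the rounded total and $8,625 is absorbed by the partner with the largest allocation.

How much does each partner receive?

Equal tier: $2,580 ÷ 4 = $645 apiece.
Remainder $6,045 by profit-interest units (total 46): Orozco 1,445.54 → $1,445; Becker 1,708.37 → $1,710; Chaudhri 788.48 → $790; Nwosu 2,102.61 → $2,105.
Rounding difference −$5 on remainder applied to Nwosu.
Totals: Orozco $645 + $1,445 = $2,090; Becker $645 + $1,710 = $2,355; Chaudhri $645 + $790 = $1,435; Nwosu $645 + $2,100 = $2,745.

Orozco: $2,090 · Becker: $2,355 · Chaudhri: $1,435 · Nwosu: $2,745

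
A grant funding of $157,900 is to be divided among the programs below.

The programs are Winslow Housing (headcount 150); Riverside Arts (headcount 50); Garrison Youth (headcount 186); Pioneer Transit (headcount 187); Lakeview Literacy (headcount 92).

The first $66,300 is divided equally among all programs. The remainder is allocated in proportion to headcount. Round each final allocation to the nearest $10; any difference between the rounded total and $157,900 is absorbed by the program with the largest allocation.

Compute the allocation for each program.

Winslow Housing: $33,920; Riverside Arts: $20,150; Garrison Youth: $38,880; Pioneer Transit: $39,020; Lakeview Literacy: $25,930

First tranche $66,300 split equally: $13,260 each.
Remainder $91,600 by headcount (total 665): Winslow Housing 20,661.65 → $20,660; Riverside Arts 6,887.22 → $6,890; Garrison Youth 25,620.45 → $25,620; Pioneer Transit 25,758.20 → $25,760; Lakeview Literacy 12,672.48 → $12,670.
Totals: Winslow Housing $13,260 + $20,660 = $33,920; Riverside Arts $13,260 + $6,890 = $20,150; Garrison Youth $13,260 + $25,620 = $38,880; Pioneer Transit $13,260 + $25,760 = $39,020; Lakeview Literacy $13,260 + $12,670 = $25,930.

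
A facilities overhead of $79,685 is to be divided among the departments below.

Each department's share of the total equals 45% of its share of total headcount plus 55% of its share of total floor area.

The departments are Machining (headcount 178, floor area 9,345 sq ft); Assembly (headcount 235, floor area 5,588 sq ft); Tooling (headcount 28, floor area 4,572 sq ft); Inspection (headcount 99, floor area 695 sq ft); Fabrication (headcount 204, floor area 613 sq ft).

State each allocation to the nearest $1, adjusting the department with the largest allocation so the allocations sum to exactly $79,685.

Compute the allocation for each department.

Machining: $28,257 | Assembly: $23,093 | Tooling: $10,977 | Inspection: $6,235 | Fabrication: $11,123

Headcount total 744; floor area total 20,813.
Composite weights (45% headcount + 55% floor area): Machining 0.3546; Assembly 0.2898; Tooling 0.1378; Inspection 0.0782; Fabrication 0.1396.
Unrounded shares: Machining 28,257.12; Assembly 23,093.07; Tooling 10,976.94; Inspection 6,234.95; Fabrication 11,122.92.
Rounded to nearest $1: Machining $28,257; Assembly $23,093; Tooling $10,977; Inspection $6,235; Fabrication $11,123. Sum = $79,685.
Rounded total matches; no reconciliation needed.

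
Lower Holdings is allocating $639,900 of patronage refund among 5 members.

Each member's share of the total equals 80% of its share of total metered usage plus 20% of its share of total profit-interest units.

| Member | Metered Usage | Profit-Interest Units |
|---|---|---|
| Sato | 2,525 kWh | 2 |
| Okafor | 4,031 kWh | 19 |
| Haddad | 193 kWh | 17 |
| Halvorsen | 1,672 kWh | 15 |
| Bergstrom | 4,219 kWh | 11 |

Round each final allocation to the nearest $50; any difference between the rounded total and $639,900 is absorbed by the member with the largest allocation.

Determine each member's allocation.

Totals — metered usage 12,640, profit-interest units 64.
Composite weights (80% metered usage + 20% profit-interest units): Sato 0.1661; Okafor 0.3145; Haddad 0.0653; Halvorsen 0.1527; Bergstrom 0.3014.
Pro-rata amounts: Sato 106,261.88; Okafor 201,249.56; Haddad 41,811.19; Halvorsen 97,711.31; Bergstrom 192,866.06.
At nearest $50: Sato $106,250; Okafor $201,250; Haddad $41,800; Halvorsen $97,700; Bergstrom $192,850. Sum = $639,850.
Difference $639,900 − $639,850 = +$50 applied to largest allocation (Okafor): Okafor becomes $201,300.

Sato: $106,250 · Okafor: $201,300 · Haddad: $41,800 · Halvorsen: $97,700 · Bergstrom: $192,850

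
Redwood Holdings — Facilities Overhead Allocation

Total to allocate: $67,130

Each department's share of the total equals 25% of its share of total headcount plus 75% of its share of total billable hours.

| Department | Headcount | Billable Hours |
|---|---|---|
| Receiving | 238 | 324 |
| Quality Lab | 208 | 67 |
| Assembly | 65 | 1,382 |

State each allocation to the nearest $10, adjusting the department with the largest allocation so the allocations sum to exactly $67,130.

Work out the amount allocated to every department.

Totals — headcount 511, billable hours 1,773.
Combined weights (25% headcount + 75% billable hours): Receiving 0.2535; Quality Lab 0.1301; Assembly 0.6164.
Proportional shares: Receiving 17,017.07; Quality Lab 8,733.82; Assembly 41,379.12.
At nearest $10: Receiving $17,020; Quality Lab $8,730; Assembly $41,380. Sum = $67,130.
Sum already equals the total — no adjustment.

Receiving: $17,020; Quality Lab: $8,730; Assembly: $41,380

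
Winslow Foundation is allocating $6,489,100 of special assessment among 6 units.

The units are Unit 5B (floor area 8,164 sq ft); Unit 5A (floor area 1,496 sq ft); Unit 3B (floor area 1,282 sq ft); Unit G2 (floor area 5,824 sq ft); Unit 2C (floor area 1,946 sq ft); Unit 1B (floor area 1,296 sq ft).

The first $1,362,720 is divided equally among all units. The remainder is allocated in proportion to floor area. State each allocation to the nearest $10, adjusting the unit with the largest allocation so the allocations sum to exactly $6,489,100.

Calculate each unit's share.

Unit 5B: $2,318,870 · Unit 5A: $610,420 · Unit 3B: $555,590 · Unit G2: $1,719,320 · Unit 2C: $725,720 · Unit 1B: $559,180

$1,362,720 shared equally gives $227,120 per unit.
Remainder $5,126,380 by floor area (total 20,008): Unit 5B 2,091,751.62 → $2,091,750; Unit 5A 383,299.90 → $383,300; Unit 3B 328,469.57 → $328,470; Unit G2 1,492,204.97 → $1,492,200; Unit 2C 498,597.34 → $498,600; Unit 1B 332,056.60 → $332,060.
Totals: Unit 5B $227,120 + $2,091,750 = $2,318,870; Unit 5A $227,120 + $383,300 = $610,420; Unit 3B $227,120 + $328,470 = $555,590; Unit G2 $227,120 + $1,492,200 = $1,719,320; Unit 2C $227,120 + $498,600 = $725,720; Unit 1B $227,120 + $332,060 = $559,180.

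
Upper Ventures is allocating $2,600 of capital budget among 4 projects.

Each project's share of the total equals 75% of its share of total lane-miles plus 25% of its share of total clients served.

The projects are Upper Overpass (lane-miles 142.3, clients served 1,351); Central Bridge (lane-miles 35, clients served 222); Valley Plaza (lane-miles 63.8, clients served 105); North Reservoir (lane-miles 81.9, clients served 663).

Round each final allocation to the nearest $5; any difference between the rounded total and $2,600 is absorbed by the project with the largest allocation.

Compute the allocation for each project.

Upper Overpass: $1,230 · Central Bridge: $275 · Valley Plaza: $415 · North Reservoir: $680

Totals — lane-miles 323, clients served 2,341.
Composite weights (75% lane-miles + 25% clients served): Upper Overpass 0.4747; Central Bridge 0.1050; Valley Plaza 0.1594; North Reservoir 0.2610.
Raw shares: Upper Overpass 1,234.20; Central Bridge 272.94; Valley Plaza 414.32; North Reservoir 678.53.
After rounding ($5): Upper Overpass $1,235; Central Bridge $275; Valley Plaza $415; North Reservoir $680. Sum = $2,605.
Difference $2,600 − $2,605 = −$5 applied to largest allocation (Upper Overpass): Upper Overpass becomes $1,230.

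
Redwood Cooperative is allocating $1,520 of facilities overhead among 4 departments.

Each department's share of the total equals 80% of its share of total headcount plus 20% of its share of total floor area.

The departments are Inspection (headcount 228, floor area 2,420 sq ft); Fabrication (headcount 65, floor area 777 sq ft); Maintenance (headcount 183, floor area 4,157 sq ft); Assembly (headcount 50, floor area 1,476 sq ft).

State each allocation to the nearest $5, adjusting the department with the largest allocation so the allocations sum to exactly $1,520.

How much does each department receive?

Totals — headcount 526, floor area 8,830.
Combined weights (80% headcount + 20% floor area): Inspection 0.4016; Fabrication 0.1165; Maintenance 0.3725; Assembly 0.1095.
Pro-rata amounts: Inspection 610.40; Fabrication 177.02; Maintenance 566.17; Assembly 166.41.
At nearest $5: Inspection $610; Fabrication $175; Maintenance $565; Assembly $165. Sum = $1,515.
Difference $1,520 − $1,515 = +$5 applied to largest allocation (Inspection): Inspection becomes $615.

Inspection: $615; Fabrication: $175; Maintenance: $565; Assembly: $165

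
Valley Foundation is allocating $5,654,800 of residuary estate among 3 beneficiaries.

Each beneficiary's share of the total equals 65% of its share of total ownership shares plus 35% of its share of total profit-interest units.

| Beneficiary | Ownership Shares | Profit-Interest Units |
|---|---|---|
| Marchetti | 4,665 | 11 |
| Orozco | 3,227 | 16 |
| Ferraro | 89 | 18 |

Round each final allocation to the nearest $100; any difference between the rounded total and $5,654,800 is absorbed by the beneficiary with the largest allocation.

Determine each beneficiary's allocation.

Marchetti: $2,632,200; Orozco: $2,189,900; Ferraro: $832,700

Ownership shares total 7,981; profit-interest units total 45.
Combined weights (65% ownership shares + 35% profit-interest units): Marchetti 0.4655; Orozco 0.3873; Ferraro 0.1472.
Pro-rata amounts: Marchetti 2,632,248.03; Orozco 2,189,891.35; Ferraro 832,660.62.
At nearest $100: Marchetti $2,632,200; Orozco $2,189,900; Ferraro $832,700. Sum = $5,654,800.
No rounding difference to absorb.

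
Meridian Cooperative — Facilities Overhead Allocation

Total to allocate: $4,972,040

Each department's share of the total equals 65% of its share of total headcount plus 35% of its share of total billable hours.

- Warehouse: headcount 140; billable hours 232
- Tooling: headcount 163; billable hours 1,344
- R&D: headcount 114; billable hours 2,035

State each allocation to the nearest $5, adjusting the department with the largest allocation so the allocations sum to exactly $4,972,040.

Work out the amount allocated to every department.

Totals — headcount 417, billable hours 3,611.
Composite weights (65% headcount + 35% billable hours): Warehouse 0.2407; Tooling 0.3843; R&D 0.3749.
Proportional shares: Warehouse 1,196,831.01; Tooling 1,910,980.51; R&D 1,864,228.47.
Rounded to nearest $5: Warehouse $1,196,830; Tooling $1,910,980; R&D $1,864,230. Sum = $4,972,040.
No rounding difference to absorb.

Warehouse: $1,196,830 · Tooling: $1,910,980 · R&D: $1,864,230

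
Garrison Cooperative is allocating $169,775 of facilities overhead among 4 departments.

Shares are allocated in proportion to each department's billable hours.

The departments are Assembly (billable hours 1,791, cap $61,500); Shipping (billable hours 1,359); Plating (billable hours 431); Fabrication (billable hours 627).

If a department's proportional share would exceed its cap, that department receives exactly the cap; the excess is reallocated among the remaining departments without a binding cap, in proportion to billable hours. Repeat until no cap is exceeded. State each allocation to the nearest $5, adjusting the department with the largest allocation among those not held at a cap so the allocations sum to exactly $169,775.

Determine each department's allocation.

Combined billable hours = 4,208.
Unconstrained shares: Assembly 72,259.27; Shipping 54,829.90; Plating 17,389.03; Fabrication 25,296.80.
Cap binds for Assembly ($61,500); balance $108,275 reallocated over remaining billable hours 2,417.
Shares after redistribution: Shipping 60,879.49 → $60,880; Plating 19,307.62 → $19,310; Fabrication 28,087.89 → $28,090.
Rounding difference −$5 applied to Shipping → $60,875.

Assembly: $61,500 · Shipping: $60,875 · Plating: $19,310 · Fabrication: $28,090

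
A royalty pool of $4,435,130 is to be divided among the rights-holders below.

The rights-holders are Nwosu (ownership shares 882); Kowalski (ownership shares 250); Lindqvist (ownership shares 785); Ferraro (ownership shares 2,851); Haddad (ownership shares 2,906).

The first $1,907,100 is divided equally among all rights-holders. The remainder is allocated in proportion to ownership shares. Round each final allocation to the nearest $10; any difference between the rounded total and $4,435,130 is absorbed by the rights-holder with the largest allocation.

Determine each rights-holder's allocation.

Nwosu: $671,980; Kowalski: $463,780; Lindqvist: $640,020; Ferraro: $1,320,620; Haddad: $1,338,730

First tranche $1,907,100 split equally: $381,420 each.
Remainder $2,528,030 by ownership shares (total 7,674): Nwosu 290,555.44 → $290,560; Kowalski 82,356.98 → $82,360; Lindqvist 258,600.93 → $258,600; Ferraro 939,199.05 → $939,200; Haddad 957,317.59 → $957,320.
Rounding difference −$10 on remainder applied to Haddad.
Totals: Nwosu $381,420 + $290,560 = $671,980; Kowalski $381,420 + $82,360 = $463,780; Lindqvist $381,420 + $258,600 = $640,020; Ferraro $381,420 + $939,200 = $1,320,620; Haddad $381,420 + $957,310 = $1,338,730.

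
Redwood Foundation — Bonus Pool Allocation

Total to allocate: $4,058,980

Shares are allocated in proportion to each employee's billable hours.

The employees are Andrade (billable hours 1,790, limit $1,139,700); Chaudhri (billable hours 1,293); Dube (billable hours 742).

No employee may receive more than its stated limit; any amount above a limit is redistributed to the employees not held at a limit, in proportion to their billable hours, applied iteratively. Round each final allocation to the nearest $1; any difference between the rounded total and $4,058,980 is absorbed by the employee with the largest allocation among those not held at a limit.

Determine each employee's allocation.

Andrade: $1,139,700 | Chaudhri: $1,854,855 | Dube: $1,064,425

Combined billable hours = 3,825.
Proportional shares (ignoring caps): Andrade 1,899,496.52; Chaudhri 1,372,094.42; Dube 787,389.06.
Cap binds for Andrade ($1,139,700); remaining pool $2,919,280 reallocated over remaining billable hours 2,035.
Shares after redistribution: Chaudhri 1,854,854.57 → $1,854,855; Dube 1,064,425.43 → $1,064,425.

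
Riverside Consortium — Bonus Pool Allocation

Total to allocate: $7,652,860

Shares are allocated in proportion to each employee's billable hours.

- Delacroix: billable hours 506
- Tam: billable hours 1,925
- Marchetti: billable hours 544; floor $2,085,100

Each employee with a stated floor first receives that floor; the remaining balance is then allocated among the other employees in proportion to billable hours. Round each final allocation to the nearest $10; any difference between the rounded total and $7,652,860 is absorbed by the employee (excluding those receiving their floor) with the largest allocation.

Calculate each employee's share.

Delacroix: $1,158,900 | Tam: $4,408,860 | Marchetti: $2,085,100

Guaranteed amounts: Marchetti $2,085,100. Remaining pool $5,567,760.
Remaining pool split over remaining billable hours 2,431: Delacroix 1,158,900.27 → $1,158,900; Tam 4,408,859.73 → $4,408,860.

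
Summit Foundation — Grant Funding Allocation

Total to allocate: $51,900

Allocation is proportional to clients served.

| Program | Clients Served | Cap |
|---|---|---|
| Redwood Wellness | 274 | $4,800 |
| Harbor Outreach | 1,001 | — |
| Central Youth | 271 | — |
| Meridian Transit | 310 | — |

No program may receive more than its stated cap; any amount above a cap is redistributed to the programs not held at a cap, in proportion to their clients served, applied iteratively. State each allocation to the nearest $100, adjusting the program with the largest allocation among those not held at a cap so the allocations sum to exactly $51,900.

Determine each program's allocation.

Clients served total: 1,856.
Pro-rata shares before constraints: Redwood Wellness 7,661.96; Harbor Outreach 27,991.33; Central Youth 7,578.07; Meridian Transit 8,668.64.
Capped: Redwood Wellness ($4,800); residual $47,100 reallocated over remaining clients served 1,582.
Remaining shares: Harbor Outreach 29,802.21 → $29,800; Central Youth 8,068.33 → $8,100; Meridian Transit 9,229.46 → $9,200.

Redwood Wellness: $4,800 | Harbor Outreach: $29,800 | Central Youth: $8,100 | Meridian Transit: $9,200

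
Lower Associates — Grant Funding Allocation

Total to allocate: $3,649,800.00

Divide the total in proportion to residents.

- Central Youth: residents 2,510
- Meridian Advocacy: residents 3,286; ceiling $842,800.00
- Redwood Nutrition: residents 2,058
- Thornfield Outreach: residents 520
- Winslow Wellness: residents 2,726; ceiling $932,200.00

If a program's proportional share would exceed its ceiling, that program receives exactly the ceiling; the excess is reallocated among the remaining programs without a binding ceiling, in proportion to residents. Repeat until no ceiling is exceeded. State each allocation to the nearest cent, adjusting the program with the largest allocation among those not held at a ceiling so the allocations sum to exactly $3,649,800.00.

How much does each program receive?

Combined residents = 11,100.
Proportional shares (ignoring caps): Central Youth 825,315.1351; Meridian Advocacy 1,080,472.3243; Redwood Nutrition 676,692.6486; Thornfield Outreach 170,981.6216; Winslow Wellness 896,338.2703.
Cap binds for Meridian Advocacy ($842,800.00); balance $2,807,000.00 reallocated over remaining residents 7,814.
Cap binds for Winslow Wellness ($932,200.00); balance $1,874,800.00 reallocated over remaining residents 5,088.
Remaining shares: Central Youth 924,871.8553 → $924,871.86; Redwood Nutrition 758,321.2264 → $758,321.23; Thornfield Outreach 191,606.9182 → $191,606.92.
Rounding difference −$0.01 applied to Central Youth → $924,871.85.

Central Youth: $924,871.85 | Meridian Advocacy: $842,800.00 | Redwood Nutrition: $758,321.23 | Thornfield Outreach: $191,606.92 | Winslow Wellness: $932,200.00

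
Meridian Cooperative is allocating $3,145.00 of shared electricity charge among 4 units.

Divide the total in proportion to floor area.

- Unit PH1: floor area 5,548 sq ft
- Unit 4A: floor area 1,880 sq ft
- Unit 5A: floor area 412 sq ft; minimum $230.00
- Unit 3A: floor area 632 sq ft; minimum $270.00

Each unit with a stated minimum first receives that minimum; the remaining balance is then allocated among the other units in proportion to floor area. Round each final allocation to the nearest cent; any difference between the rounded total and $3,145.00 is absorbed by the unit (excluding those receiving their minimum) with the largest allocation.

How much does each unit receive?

Fund the minimums — Unit 5A $230.00; Unit 3A $270.00. Balance $2,645.00.
Balance split over remaining floor area 7,428: Unit PH1 1,975.5600 → $1,975.56; Unit 4A 669.4400 → $669.44.

Unit PH1: $1,975.56; Unit 4A: $669.44; Unit 5A: $230.00; Unit 3A: $270.00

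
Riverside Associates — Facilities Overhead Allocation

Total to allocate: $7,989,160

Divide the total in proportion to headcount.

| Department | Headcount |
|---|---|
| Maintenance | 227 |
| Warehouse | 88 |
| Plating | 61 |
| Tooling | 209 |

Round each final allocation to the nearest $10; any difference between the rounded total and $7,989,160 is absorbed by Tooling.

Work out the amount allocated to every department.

Sum of headcount: 585.
Raw shares: Maintenance 227/585 × $7,989,160 = 3,100,067.21; Warehouse 88/585 × $7,989,160 = 1,201,788.17; Plating 61/585 × $7,989,160 = 833,057.71; Tooling 209/585 × $7,989,160 = 2,854,246.91.
At nearest $10: Maintenance $3,100,070; Warehouse $1,201,790; Plating $833,060; Tooling $2,854,250. Sum = $7,989,170.
Difference $7,989,160 − $7,989,170 = −$10 applied to Tooling: Tooling becomes $2,854,240.

Maintenance: $3,100,070 | Warehouse: $1,201,790 | Plating: $833,060 | Tooling: $2,854,240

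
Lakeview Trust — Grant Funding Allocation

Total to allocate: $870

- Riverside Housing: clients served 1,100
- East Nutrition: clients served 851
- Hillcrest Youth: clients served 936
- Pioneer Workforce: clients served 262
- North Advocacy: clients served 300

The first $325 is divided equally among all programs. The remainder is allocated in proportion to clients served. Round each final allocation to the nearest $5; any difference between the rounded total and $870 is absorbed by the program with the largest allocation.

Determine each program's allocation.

Riverside Housing: $240; East Nutrition: $200; Hillcrest Youth: $215; Pioneer Workforce: $105; North Advocacy: $110

First tranche $325 split equally: $65 each.
Remainder $545 by clients served (total 3,449): Riverside Housing 173.82 → $175; East Nutrition 134.47 → $135; Hillcrest Youth 147.90 → $150; Pioneer Workforce 41.40 → $40; North Advocacy 47.41 → $45.
Totals: Riverside Housing $65 + $175 = $240; East Nutrition $65 + $135 = $200; Hillcrest Youth $65 + $150 = $215; Pioneer Workforce $65 + $40 = $105; North Advocacy $65 + $45 = $110.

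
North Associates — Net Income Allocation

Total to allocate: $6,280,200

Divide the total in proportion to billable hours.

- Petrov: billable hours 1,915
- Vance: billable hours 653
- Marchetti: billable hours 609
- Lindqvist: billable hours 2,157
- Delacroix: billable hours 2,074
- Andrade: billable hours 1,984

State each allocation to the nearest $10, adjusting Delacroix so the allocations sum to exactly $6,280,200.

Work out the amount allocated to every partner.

Petrov: $1,280,510 · Vance: $436,650 · Marchetti: $407,220 · Lindqvist: $1,442,330 · Delacroix: $1,386,840 · Andrade: $1,326,650

Billable hours total: 9,392.
Unrounded shares: Petrov 1,915/9,392 × $6,280,200 = 1,280,513.52; Vance 653/9,392 × $6,280,200 = 436,645.08; Marchetti 609/9,392 × $6,280,200 = 407,223.36; Lindqvist 2,157/9,392 × $6,280,200 = 1,442,332.99; Delacroix 2,074/9,392 × $6,280,200 = 1,386,832.92; Andrade 1,984/9,392 × $6,280,200 = 1,326,652.13.
Rounded to nearest $10: Petrov $1,280,510; Vance $436,650; Marchetti $407,220; Lindqvist $1,442,330; Delacroix $1,386,830; Andrade $1,326,650. Sum = $6,280,190.
Difference $6,280,200 − $6,280,190 = +$10 applied to Delacroix: Delacroix becomes $1,386,840.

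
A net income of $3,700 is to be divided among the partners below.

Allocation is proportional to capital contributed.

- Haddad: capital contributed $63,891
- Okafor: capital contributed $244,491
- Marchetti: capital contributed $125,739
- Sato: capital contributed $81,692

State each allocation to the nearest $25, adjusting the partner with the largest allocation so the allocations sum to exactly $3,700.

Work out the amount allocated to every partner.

Haddad: $450; Okafor: $1,775; Marchetti: $900; Sato: $575

Total capital contributed = 515,813.
Raw shares: Haddad 63,891/515,813 × $3,700 = 458.30; Okafor 244,491/515,813 × $3,700 = 1,753.77; Marchetti 125,739/515,813 × $3,700 = 901.94; Sato 81,692/515,813 × $3,700 = 585.99.
Rounded to nearest $25: Haddad $450; Okafor $1,750; Marchetti $900; Sato $575. Sum = $3,675.
Difference $3,700 − $3,675 = +$25 applied to largest allocation (Okafor): Okafor becomes $1,775.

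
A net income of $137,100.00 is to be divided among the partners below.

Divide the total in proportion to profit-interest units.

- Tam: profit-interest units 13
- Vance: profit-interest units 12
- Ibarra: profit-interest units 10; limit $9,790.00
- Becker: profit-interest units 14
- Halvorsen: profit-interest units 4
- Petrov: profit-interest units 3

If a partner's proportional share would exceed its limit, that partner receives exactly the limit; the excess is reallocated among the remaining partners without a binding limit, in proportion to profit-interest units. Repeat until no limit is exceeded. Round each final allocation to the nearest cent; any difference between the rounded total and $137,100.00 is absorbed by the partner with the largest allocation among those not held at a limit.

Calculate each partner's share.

Tam: $35,978.91 · Vance: $33,211.30 · Ibarra: $9,790.00 · Becker: $38,746.53 · Halvorsen: $11,070.43 · Petrov: $8,302.83

Total profit-interest units = 56.
Unconstrained shares: Tam 31,826.7857; Vance 29,378.5714; Ibarra 24,482.1429; Becker 34,275.0000; Halvorsen 9,792.8571; Petrov 7,344.6429.
Cap binds for Ibarra ($9,790.00); remaining pool $127,310.00 reallocated over remaining profit-interest units 46.
Shares after redistribution: Tam 35,978.9130 → $35,978.91; Vance 33,211.3043 → $33,211.30; Becker 38,746.5217 → $38,746.52; Halvorsen 11,070.4348 → $11,070.43; Petrov 8,302.8261 → $8,302.83.
Rounding difference +$0.01 applied to Becker → $38,746.53.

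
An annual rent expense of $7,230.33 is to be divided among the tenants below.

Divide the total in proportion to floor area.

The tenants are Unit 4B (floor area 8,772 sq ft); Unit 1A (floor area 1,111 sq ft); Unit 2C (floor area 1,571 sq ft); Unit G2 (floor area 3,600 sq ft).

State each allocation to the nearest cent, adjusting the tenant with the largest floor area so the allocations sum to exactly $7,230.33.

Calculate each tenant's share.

Sum of floor area: 8,772 + 1,111 + 1,571 + 3,600 = 15,054.
Unrounded shares: Unit 4B 4,213.1297; Unit 1A 533.6055; Unit 2C 754.5402; Unit G2 1,729.0546.
Rounded to nearest cent: Unit 4B $4,213.13; Unit 1A $533.61; Unit 2C $754.54; Unit G2 $1,729.05. Sum = $7,230.33.
Rounded total matches; no reconciliation needed.

Unit 4B: $4,213.13 · Unit 1A: $533.61 · Unit 2C: $754.54 · Unit G2: $1,729.05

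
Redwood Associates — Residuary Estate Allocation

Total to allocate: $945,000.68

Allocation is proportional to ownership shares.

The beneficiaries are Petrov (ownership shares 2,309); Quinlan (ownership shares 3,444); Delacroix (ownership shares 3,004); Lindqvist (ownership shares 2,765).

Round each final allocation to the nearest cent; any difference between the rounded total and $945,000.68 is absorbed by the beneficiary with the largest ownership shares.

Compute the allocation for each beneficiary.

Total ownership shares = 2,309 + 3,444 + 3,004 + 2,765 = 11,522.
Pro-rata amounts: Petrov 189,377.4145; Quinlan 282,466.7889; Delacroix 246,379.2781; Lindqvist 226,777.1984.
After rounding (cent): Petrov $189,377.41; Quinlan $282,466.79; Delacroix $246,379.28; Lindqvist $226,777.20. Sum = $945,000.68.
Sum already equals the total — no adjustment.

Petrov: $189,377.41 | Quinlan: $282,466.79 | Delacroix: $246,379.28 | Lindqvist: $226,777.20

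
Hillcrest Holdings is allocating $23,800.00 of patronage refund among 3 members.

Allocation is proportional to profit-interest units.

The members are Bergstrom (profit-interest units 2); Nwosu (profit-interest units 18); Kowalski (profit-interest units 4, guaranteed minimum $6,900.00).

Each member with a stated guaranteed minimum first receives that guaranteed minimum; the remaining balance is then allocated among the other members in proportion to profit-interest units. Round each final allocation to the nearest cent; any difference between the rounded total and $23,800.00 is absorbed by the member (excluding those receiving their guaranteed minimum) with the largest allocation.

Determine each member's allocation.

Guaranteed amounts: Kowalski $6,900.00. Balance $16,900.00.
Balance split over remaining profit-interest units 20: Bergstrom 1,690.0000 → $1,690.00; Nwosu 15,210.0000 → $15,210.00.

Bergstrom: $1,690.00 · Nwosu: $15,210.00 · Kowalski: $6,900.00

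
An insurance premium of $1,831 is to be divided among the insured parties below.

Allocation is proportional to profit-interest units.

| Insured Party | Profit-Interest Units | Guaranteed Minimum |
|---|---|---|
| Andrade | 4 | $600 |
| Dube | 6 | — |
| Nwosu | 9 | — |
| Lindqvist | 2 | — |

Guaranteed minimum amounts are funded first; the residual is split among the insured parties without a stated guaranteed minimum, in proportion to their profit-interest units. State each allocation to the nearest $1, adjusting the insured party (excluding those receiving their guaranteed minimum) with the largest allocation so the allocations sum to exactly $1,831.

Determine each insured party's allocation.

Guaranteed amounts: Andrade $600. Remaining pool $1,231.
Remaining pool split over remaining profit-interest units 17: Dube 434.47 → $434; Nwosu 651.71 → $652; Lindqvist 144.82 → $145.

Andrade: $600; Dube: $434; Nwosu: $652; Lindqvist: $145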